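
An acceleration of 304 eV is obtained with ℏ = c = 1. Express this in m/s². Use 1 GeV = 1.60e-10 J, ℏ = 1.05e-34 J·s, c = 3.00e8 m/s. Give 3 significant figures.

1.39e26 m/s²

Acceleration is [L]/[T]² = c·[E]/ℏ.
1 GeV → c/ℏ × (1 GeV in J) = 4.57e32 m/s².
Convert the energy scale: 304 eV = 3.04e-7 GeV.
Result: 3.04e-7 × 4.57e32 = 1.39e26 m/s².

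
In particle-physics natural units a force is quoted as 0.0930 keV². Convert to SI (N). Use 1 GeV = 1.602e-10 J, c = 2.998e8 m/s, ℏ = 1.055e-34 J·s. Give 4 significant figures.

Force is [E]/[L] = [E]²/(ℏc); restore (ℏc)⁻¹.
1 GeV² → 1/(ℏc) × (1 GeV in J)² = 8.114e5 N.
Convert the energy scale: 0.0930 keV² = 9.30e-14 GeV².
Result: 9.30e-14 × 8.114e5 = 7.546e-8 N.

7.546e-8 N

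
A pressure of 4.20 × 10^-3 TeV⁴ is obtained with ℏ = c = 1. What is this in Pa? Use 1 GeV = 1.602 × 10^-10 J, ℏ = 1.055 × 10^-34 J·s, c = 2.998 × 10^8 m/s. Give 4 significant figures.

Pressure is [E]/[L]³ = [E]⁴/(ℏc)³.
1 GeV⁴ → 1/(ℏc)³ × (1 GeV in J)⁴ = 2.082 × 10^37 Pa.
Convert the energy scale: 4.20 × 10^-3 TeV⁴ = 4.20 × 10^9 GeV⁴.
Result: 4.20 × 10^9 × 2.082 × 10^37 = 8.743 × 10^46 Pa.

8.743 × 10^46 Pa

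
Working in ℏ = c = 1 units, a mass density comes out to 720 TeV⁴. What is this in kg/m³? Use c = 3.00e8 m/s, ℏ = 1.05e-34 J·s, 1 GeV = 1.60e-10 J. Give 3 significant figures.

1.68e35 kg/m³

Mass density is [E]/(c²[L]³) = [E]⁴/(ℏ³c⁵).
1 GeV⁴ → 1/(ℏ³c⁵) × (1 GeV in J)⁴ = 2.33e20 kg/m³.
Convert the energy scale: 720 TeV⁴ = 7.20e14 GeV⁴.
Result: 7.20e14 × 2.33e20 = 1.68e35 kg/m³.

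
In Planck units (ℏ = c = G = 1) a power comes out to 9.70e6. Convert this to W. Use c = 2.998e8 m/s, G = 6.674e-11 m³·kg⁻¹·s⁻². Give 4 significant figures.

3.520e59 W

One Planck power: P_P = c⁵/G = 3.629e52 W.
9.70e6 × 3.629e52 W = 3.520e59 W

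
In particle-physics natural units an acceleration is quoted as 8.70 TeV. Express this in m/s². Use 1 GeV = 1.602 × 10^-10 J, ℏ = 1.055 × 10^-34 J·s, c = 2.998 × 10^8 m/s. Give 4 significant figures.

Acceleration is [L]/[T]² = c·[E]/ℏ.
1 GeV → c/ℏ × (1 GeV in J) = 4.552 × 10^32 m/s².
Convert the energy scale: 8.70 TeV = 8.70 × 10^3 GeV.
Result: 8.70 × 10^3 × 4.552 × 10^32 = 3.961 × 10^36 m/s².

3.961 × 10^36 m/s²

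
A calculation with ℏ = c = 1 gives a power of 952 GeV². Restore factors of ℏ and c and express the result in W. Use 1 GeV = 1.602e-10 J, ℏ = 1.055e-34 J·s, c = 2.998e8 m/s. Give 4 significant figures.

2.316e17 W

Power is [E]/[T] = [E]²/ℏ.
1 GeV² → 1/ℏ × (1 GeV in J)² = 2.433e14 W.
Result: 952 × 2.433e14 = 2.316e17 W.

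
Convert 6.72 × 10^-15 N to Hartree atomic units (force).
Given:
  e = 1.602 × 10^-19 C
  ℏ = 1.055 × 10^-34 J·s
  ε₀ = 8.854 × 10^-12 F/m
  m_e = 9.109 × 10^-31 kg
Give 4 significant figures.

atomic unit of force: F_au = E_h/a₀ = m_e²e⁶/((4πε₀)³ℏ⁴) = 8.220 × 10^-8 N.
6.72 × 10^-15 / 8.220 × 10^-8 = 8.175 × 10^-8

8.175 × 10^-8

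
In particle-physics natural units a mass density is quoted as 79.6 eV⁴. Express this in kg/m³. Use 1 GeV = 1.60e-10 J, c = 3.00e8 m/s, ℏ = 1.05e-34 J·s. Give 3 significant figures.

Mass density is [E]/(c²[L]³) = [E]⁴/(ℏ³c⁵).
1 GeV⁴ → 1/(ℏ³c⁵) × (1 GeV in J)⁴ = 2.33e20 kg/m³.
Convert the energy scale: 79.6 eV⁴ = 7.96e-35 GeV⁴.
Result: 7.96e-35 × 2.33e20 = 1.85e-14 kg/m³.

1.85e-14 kg/m³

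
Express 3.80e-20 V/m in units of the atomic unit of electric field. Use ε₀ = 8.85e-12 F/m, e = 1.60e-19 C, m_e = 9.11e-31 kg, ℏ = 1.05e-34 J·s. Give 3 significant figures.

atomic unit of electric field: E_au = E_h/(e a₀) = m_e²e⁵/((4πε₀)³ℏ⁴) = 5.20e11 V/m.
3.80e-20 / 5.20e11 = 7.30e-32

7.30e-32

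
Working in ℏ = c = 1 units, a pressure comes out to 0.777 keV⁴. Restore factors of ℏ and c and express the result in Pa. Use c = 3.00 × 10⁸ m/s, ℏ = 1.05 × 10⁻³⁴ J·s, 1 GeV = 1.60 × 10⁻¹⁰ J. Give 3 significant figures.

Pressure is [E]/[L]³ = [E]⁴/(ℏc)³.
1 GeV⁴ → 1/(ℏc)³ × (1 GeV in J)⁴ = 2.10 × 10³⁷ Pa.
Convert the energy scale: 0.777 keV⁴ = 7.77 × 10⁻²⁵ GeV⁴.
Result: 7.77 × 10⁻²⁵ × 2.10 × 10³⁷ = 1.63 × 10¹³ Pa.

1.63 × 10¹³ Pa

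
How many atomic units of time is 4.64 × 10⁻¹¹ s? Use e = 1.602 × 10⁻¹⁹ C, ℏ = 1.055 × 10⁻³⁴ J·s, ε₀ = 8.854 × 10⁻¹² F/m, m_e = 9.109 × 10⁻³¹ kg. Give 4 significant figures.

1.915 × 10⁶

atomic unit of time: τ_au = (4πε₀)²ℏ³/(m_e e⁴) = 2.423 × 10⁻¹⁷ s.
4.64 × 10⁻¹¹ / 2.423 × 10⁻¹⁷ = 1.915 × 10⁶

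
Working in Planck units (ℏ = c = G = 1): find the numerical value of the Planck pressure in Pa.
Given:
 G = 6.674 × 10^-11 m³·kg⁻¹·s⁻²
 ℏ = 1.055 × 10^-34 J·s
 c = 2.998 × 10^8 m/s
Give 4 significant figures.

Dimensional analysis gives p_P = c⁷/(ℏG²).
  = 2.177 × 10^59 / 4.699 × 10^-55
  = 4.632 × 10^113 Pa

4.632 × 10^113 Pa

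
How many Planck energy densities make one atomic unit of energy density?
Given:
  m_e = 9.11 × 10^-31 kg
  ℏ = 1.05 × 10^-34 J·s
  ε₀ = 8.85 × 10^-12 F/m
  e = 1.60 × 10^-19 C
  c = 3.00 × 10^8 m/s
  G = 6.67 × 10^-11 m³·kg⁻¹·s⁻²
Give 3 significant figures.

6.44 × 10^-101

atomic unit of energy density: u_au = E_h/a₀³ = m_e⁴e¹⁰/((4πε₀)⁵ℏ⁸) = 3.01 × 10^13 J/m³
Planck energy density: u_P = c⁷/(ℏG²) = 4.68 × 10^113 J/m³
ratio = 3.01 × 10^13 / 4.68 × 10^113 = 6.44 × 10^-101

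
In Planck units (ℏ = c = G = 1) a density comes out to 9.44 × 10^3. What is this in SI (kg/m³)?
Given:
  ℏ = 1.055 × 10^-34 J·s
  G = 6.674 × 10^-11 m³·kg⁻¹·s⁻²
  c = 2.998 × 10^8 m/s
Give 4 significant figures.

One Planck density: ρ_P = c⁵/(ℏG²) = 5.154 × 10^96 kg/m³.
9.44 × 10^3 × 5.154 × 10^96 kg/m³ = 4.865 × 10^100 kg/m³

4.865 × 10^100 kg/m³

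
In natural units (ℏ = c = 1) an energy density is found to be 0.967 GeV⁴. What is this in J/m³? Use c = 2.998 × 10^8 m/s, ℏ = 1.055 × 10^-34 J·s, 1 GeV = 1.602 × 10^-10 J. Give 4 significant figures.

[E]/[L]³ = [E]⁴/(ℏc)³; restore (ℏc)⁻³.
1 GeV⁴ → 1/(ℏc)³ × (1 GeV in J)⁴ = 2.082 × 10^37 J/m³.
Result: 0.967 × 2.082 × 10^37 = 2.013 × 10^37 J/m³.

2.013 × 10^37 J/m³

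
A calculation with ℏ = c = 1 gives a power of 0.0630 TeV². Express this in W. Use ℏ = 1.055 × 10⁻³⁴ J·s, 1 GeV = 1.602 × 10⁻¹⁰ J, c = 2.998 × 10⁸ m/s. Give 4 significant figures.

1.533 × 10¹⁹ W

Power is [E]/[T] = [E]²/ℏ.
1 GeV² → 1/ℏ × (1 GeV in J)² = 2.433 × 10¹⁴ W.
Convert the energy scale: 0.0630 TeV² = 6.30 × 10⁴ GeV².
Result: 6.30 × 10⁴ × 2.433 × 10¹⁴ = 1.533 × 10¹⁹ W.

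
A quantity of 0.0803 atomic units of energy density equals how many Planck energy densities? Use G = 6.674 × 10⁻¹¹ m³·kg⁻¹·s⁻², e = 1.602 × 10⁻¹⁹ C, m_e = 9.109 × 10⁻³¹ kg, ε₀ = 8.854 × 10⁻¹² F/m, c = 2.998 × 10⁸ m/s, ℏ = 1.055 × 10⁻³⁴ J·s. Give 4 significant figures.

5.078 × 10⁻¹⁰²

atomic unit of energy density: u_au = E_h/a₀³ = m_e⁴e¹⁰/((4πε₀)⁵ℏ⁸) = 2.929 × 10¹³ J/m³
Planck energy density: u_P = c⁷/(ℏG²) = 4.632 × 10¹¹³ J/m³
0.0803 × 2.929 × 10¹³ / 4.632 × 10¹¹³ = 5.078 × 10⁻¹⁰²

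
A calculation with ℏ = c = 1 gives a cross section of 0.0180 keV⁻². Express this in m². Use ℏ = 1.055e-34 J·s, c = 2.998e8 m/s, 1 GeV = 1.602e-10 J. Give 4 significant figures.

Area is [L]² = [E]⁻²·(ℏc)²; restore (ℏc)².
1 GeV⁻² → (ℏc)² × (1 GeV in J)⁻² = 3.898e-32 m².
Convert the energy scale: 0.0180 keV⁻² = 1.80e10 GeV⁻².
Result: 1.80e10 × 3.898e-32 = 7.016e-22 m².

7.016e-22 m²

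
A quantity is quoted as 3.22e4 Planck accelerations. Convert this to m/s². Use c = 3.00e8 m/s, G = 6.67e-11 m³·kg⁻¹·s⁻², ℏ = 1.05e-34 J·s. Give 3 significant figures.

One Planck acceleration: a_P = √(c⁷/(ℏG)) = 5.59e51 m/s².
3.22e4 × 5.59e51 m/s² = 1.80e56 m/s²

1.80e56 m/s²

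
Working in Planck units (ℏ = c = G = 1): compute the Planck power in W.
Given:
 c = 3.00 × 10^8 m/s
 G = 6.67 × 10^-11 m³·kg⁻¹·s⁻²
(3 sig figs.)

Dimensional analysis gives P_P = c⁵/G.
  = 2.43 × 10^42 / 6.67 × 10^-11
  = 3.64 × 10^52 W

3.64 × 10^52 W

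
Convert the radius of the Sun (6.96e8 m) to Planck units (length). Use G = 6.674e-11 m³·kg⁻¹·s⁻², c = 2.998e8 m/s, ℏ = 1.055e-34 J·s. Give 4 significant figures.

4.306e43

Planck length: ℓ_P = √(ℏG/c³) = 1.616e-35 m.
6.96e8 / 1.616e-35 = 4.306e43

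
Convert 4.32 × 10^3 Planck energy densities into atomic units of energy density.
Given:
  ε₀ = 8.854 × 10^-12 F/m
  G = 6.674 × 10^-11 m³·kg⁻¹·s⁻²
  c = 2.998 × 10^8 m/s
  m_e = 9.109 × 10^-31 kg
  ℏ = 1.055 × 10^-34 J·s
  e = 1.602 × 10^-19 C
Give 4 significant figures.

Planck energy density: u_P = c⁷/(ℏG²) = 4.632 × 10^113 J/m³
atomic unit of energy density: u_au = E_h/a₀³ = m_e⁴e¹⁰/((4πε₀)⁵ℏ⁸) = 2.929 × 10^13 J/m³
4.32 × 10^3 × 4.632 × 10^113 / 2.929 × 10^13 = 6.832 × 10^103

6.832 × 10^103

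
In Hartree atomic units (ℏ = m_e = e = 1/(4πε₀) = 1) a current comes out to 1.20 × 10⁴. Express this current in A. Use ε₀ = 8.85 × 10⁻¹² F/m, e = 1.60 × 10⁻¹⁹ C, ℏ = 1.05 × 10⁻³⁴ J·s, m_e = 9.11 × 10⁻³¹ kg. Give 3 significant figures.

One atomic unit of electric current: I_au = e E_h/ℏ = m_e e⁵/((4πε₀)²ℏ³) = 6.67 × 10⁻³ A.
1.20 × 10⁴ × 6.67 × 10⁻³ A = 80.1 A

80.1 A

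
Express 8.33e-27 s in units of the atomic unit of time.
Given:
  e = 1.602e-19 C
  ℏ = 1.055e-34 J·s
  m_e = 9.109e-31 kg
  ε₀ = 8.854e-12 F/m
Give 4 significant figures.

atomic unit of time: τ_au = (4πε₀)²ℏ³/(m_e e⁴) = 2.423e-17 s.
8.33e-27 / 2.423e-17 = 3.438e-10

3.438e-10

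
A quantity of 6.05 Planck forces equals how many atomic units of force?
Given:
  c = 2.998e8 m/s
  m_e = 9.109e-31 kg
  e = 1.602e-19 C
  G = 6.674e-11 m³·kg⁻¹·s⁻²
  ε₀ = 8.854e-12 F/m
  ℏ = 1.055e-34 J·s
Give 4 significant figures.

Planck force: F_P = c⁴/G = 1.210e44 N
atomic unit of force: F_au = E_h/a₀ = m_e²e⁶/((4πε₀)³ℏ⁴) = 8.220e-8 N
6.05 × 1.210e44 / 8.220e-8 = 8.909e51

8.909e51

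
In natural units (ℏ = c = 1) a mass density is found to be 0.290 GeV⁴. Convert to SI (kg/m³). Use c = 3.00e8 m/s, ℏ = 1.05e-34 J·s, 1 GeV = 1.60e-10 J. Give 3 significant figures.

Mass density is [E]/(c²[L]³) = [E]⁴/(ℏ³c⁵).
1 GeV⁴ → 1/(ℏ³c⁵) × (1 GeV in J)⁴ = 2.33e20 kg/m³.
Result: 0.290 × 2.33e20 = 6.76e19 kg/m³.

6.76e19 kg/m³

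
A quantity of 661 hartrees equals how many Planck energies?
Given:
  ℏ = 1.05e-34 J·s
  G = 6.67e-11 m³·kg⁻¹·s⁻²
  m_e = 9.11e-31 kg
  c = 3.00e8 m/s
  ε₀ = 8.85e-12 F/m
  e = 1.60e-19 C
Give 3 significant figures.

1.48e-24

hartree: E_h = m_e e⁴/(4πε₀ℏ)² = 4.38e-18 J
Planck energy: E_P = √(ℏc⁵/G) = 1.96e9 J
661 × 4.38e-18 / 1.96e9 = 1.48e-24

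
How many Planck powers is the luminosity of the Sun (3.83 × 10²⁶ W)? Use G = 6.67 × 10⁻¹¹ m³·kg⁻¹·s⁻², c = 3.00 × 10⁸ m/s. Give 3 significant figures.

1.05 × 10⁻²⁶

Planck power: P_P = c⁵/G = 3.64 × 10⁵² W.
3.83 × 10²⁶ / 3.64 × 10⁵² = 1.05 × 10⁻²⁶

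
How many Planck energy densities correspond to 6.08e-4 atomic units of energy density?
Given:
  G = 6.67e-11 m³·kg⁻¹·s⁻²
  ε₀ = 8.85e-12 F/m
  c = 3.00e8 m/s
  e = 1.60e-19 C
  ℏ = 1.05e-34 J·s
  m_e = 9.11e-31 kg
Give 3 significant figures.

3.91e-104

atomic unit of energy density: u_au = E_h/a₀³ = m_e⁴e¹⁰/((4πε₀)⁵ℏ⁸) = 3.01e13 J/m³
Planck energy density: u_P = c⁷/(ℏG²) = 4.68e113 J/m³
6.08e-4 × 3.01e13 / 4.68e113 = 3.91e-104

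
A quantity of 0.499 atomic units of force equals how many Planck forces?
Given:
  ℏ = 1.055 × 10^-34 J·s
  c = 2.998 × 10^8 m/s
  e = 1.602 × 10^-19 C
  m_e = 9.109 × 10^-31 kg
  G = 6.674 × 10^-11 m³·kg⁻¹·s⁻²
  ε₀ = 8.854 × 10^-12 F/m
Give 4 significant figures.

atomic unit of force: F_au = E_h/a₀ = m_e²e⁶/((4πε₀)³ℏ⁴) = 8.220 × 10^-8 N
Planck force: F_P = c⁴/G = 1.210 × 10^44 N
0.499 × 8.220 × 10^-8 / 1.210 × 10^44 = 3.389 × 10^-52

3.389 × 10^-52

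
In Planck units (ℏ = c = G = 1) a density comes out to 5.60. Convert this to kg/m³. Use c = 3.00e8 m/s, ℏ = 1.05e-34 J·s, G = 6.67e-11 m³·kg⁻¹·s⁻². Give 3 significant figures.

One Planck density: ρ_P = c⁵/(ℏG²) = 5.20e96 kg/m³.
5.60 × 5.20e96 kg/m³ = 2.91e97 kg/m³

2.91e97 kg/m³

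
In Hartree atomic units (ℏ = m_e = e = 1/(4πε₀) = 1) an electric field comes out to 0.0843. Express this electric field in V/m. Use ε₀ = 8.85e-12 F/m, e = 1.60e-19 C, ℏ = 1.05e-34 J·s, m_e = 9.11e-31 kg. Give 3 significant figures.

One atomic unit of electric field: E_au = E_h/(e a₀) = m_e²e⁵/((4πε₀)³ℏ⁴) = 5.20e11 V/m.
0.0843 × 5.20e11 V/m = 4.39e10 V/m

4.39e10 V/m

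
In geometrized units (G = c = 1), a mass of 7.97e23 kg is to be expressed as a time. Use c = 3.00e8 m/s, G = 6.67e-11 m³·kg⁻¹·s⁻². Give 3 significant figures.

Mass → time via G/c³.
7.97e23 kg × (G/c³) = 1.97e-12 s

1.97e-12 s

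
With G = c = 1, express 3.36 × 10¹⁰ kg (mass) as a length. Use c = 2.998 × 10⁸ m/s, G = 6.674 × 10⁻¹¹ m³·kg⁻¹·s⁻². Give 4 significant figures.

In G = c = 1 units mass has dimensions of length; the conversion factor is G/c².
3.36 × 10¹⁰ kg × (G/c²) = 2.495 × 10⁻¹⁷ m

2.495 × 10⁻¹⁷ m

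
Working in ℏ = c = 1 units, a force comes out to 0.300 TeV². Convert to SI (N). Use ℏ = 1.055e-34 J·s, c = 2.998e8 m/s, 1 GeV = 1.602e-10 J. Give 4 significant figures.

2.434e11 N

Force is [E]/[L] = [E]²/(ℏc); restore (ℏc)⁻¹.
1 GeV² → 1/(ℏc) × (1 GeV in J)² = 8.114e5 N.
Convert the energy scale: 0.300 TeV² = 3.00e5 GeV².
Result: 3.00e5 × 8.114e5 = 2.434e11 N.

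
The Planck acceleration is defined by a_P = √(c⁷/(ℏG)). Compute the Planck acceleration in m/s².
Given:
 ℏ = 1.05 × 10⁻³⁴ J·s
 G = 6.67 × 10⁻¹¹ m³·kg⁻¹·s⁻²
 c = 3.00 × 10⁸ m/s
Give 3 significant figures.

a_P = √(c⁷/(ℏG))
  = √(3.12 × 10¹⁰³)
  = 5.59 × 10⁵¹ m/s²

5.59 × 10⁵¹ m/s²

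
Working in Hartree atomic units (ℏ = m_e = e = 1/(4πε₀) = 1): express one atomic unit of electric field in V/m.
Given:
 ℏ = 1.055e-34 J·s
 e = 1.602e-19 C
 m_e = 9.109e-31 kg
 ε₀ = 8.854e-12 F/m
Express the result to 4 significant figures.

5.131e11 V/m

From ℏ = m_e = e = 1/(4πε₀) = 1 the electric field scale is E_au = E_h/(e a₀) = m_e²e⁵/((4πε₀)³ℏ⁴).
E_h = 4.354e-18 J
a₀ = 5.297e-11 m
E_h/(e·a₀) = 5.131e11 V/m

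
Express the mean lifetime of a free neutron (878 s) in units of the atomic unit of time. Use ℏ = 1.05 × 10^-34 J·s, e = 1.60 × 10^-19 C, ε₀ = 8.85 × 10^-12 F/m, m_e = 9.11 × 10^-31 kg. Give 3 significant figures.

3.66 × 10^19

atomic unit of time: τ_au = (4πε₀)²ℏ³/(m_e e⁴) = 2.40 × 10^-17 s.
878 / 2.40 × 10^-17 = 3.66 × 10^19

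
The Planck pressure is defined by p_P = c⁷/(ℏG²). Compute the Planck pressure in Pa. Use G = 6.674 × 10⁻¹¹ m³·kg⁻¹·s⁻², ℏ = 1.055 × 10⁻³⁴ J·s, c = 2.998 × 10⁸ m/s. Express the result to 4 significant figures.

4.632 × 10¹¹³ Pa

p_P = c⁷/(ℏG²)
  = 2.177 × 10⁵⁹ / 4.699 × 10⁻⁵⁵
  = 4.632 × 10¹¹³ Pa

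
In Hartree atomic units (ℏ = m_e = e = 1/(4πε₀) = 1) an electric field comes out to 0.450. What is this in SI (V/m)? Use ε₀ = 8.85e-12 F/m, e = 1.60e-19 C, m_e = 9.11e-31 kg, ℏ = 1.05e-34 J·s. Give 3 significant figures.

One atomic unit of electric field: E_au = E_h/(e a₀) = m_e²e⁵/((4πε₀)³ℏ⁴) = 5.20e11 V/m.
0.450 × 5.20e11 V/m = 2.34e11 V/m

2.34e11 V/m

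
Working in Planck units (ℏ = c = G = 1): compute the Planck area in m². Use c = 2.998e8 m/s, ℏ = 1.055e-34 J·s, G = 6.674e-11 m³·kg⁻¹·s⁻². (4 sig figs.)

The unique combination of the constants set to 1 with dimensions of area is A_P = ℏG/c³.
  = 7.041e-45 / 2.695e25
  = 2.613e-70 m²

2.613e-70 m²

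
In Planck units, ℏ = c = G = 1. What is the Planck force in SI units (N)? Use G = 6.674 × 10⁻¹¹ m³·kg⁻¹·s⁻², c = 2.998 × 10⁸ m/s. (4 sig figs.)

The unique combination of the constants set to 1 with dimensions of force is F_P = c⁴/G.
  = 8.078 × 10³³ / 6.674 × 10⁻¹¹
  = 1.210 × 10⁴⁴ N

1.210 × 10⁴⁴ N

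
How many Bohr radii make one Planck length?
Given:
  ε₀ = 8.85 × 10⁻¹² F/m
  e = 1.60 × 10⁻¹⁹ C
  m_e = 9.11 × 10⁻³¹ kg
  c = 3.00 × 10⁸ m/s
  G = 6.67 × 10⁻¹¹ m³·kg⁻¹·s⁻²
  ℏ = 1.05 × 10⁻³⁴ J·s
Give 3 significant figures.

Planck length: ℓ_P = √(ℏG/c³) = 1.61 × 10⁻³⁵ m
Bohr radius: a₀ = 4πε₀ℏ²/(m_e e²) = 5.26 × 10⁻¹¹ m
ratio = 1.61 × 10⁻³⁵ / 5.26 × 10⁻¹¹ = 3.06 × 10⁻²⁵

3.06 × 10⁻²⁵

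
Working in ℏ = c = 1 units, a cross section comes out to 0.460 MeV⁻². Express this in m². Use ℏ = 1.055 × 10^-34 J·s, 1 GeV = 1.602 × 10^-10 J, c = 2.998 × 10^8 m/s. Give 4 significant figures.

1.793 × 10^-26 m²

Area is [L]² = [E]⁻²·(ℏc)²; restore (ℏc)².
1 GeV⁻² → (ℏc)² × (1 GeV in J)⁻² = 3.898 × 10^-32 m².
Convert the energy scale: 0.460 MeV⁻² = 4.60 × 10^5 GeV⁻².
Result: 4.60 × 10^5 × 3.898 × 10^-32 = 1.793 × 10^-26 m².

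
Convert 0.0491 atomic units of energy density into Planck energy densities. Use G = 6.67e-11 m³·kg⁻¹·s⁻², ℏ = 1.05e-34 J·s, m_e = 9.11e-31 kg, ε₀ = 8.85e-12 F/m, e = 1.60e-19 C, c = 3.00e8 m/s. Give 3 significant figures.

atomic unit of energy density: u_au = E_h/a₀³ = m_e⁴e¹⁰/((4πε₀)⁵ℏ⁸) = 3.01e13 J/m³
Planck energy density: u_P = c⁷/(ℏG²) = 4.68e113 J/m³
0.0491 × 3.01e13 / 4.68e113 = 3.16e-102

3.16e-102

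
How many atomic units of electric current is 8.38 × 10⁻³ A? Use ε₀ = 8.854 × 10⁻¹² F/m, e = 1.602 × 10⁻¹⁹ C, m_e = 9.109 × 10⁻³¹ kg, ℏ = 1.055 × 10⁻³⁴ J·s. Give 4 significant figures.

1.267

atomic unit of electric current: I_au = e E_h/ℏ = m_e e⁵/((4πε₀)²ℏ³) = 6.612 × 10⁻³ A.
8.38 × 10⁻³ / 6.612 × 10⁻³ = 1.267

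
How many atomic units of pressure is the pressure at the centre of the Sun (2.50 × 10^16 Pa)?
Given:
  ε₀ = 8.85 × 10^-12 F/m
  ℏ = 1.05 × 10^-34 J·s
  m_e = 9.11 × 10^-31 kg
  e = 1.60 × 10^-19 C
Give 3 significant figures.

atomic unit of pressure: P_au = E_h/a₀³ = m_e⁴e¹⁰/((4πε₀)⁵ℏ⁸) = 3.01 × 10^13 Pa.
2.50 × 10^16 / 3.01 × 10^13 = 830

830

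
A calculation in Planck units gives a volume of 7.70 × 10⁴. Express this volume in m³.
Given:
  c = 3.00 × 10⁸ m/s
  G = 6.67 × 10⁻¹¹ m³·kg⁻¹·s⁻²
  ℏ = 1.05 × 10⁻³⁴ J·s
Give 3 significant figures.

One Planck volume: V_P = (ℏG/c³)^(3/2) = 4.18 × 10⁻¹⁰⁵ m³.
7.70 × 10⁴ × 4.18 × 10⁻¹⁰⁵ m³ = 3.22 × 10⁻¹⁰⁰ m³

3.22 × 10⁻¹⁰⁰ m³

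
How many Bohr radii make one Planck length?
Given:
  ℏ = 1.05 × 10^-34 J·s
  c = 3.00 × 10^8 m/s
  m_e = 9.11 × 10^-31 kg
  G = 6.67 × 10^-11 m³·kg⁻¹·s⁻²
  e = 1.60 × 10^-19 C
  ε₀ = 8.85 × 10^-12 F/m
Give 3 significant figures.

Planck length: ℓ_P = √(ℏG/c³) = 1.61 × 10^-35 m
Bohr radius: a₀ = 4πε₀ℏ²/(m_e e²) = 5.26 × 10^-11 m
ratio = 1.61 × 10^-35 / 5.26 × 10^-11 = 3.06 × 10^-25

3.06 × 10^-25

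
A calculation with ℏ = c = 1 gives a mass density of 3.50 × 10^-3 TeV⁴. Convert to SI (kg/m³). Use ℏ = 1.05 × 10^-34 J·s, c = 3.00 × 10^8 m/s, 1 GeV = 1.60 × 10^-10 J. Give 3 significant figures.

Mass density is [E]/(c²[L]³) = [E]⁴/(ℏ³c⁵).
1 GeV⁴ → 1/(ℏ³c⁵) × (1 GeV in J)⁴ = 2.33 × 10^20 kg/m³.
Convert the energy scale: 3.50 × 10^-3 TeV⁴ = 3.50 × 10^9 GeV⁴.
Result: 3.50 × 10^9 × 2.33 × 10^20 = 8.15 × 10^29 kg/m³.

8.15 × 10^29 kg/m³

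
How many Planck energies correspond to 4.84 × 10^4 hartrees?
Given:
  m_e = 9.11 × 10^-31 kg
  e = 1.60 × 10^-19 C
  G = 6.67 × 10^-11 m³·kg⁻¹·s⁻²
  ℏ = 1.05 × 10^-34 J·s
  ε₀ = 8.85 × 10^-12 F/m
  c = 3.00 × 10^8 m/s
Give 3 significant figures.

hartree: E_h = m_e e⁴/(4πε₀ℏ)² = 4.38 × 10^-18 J
Planck energy: E_P = √(ℏc⁵/G) = 1.96 × 10^9 J
4.84 × 10^4 × 4.38 × 10^-18 / 1.96 × 10^9 = 1.08 × 10^-22

1.08 × 10^-22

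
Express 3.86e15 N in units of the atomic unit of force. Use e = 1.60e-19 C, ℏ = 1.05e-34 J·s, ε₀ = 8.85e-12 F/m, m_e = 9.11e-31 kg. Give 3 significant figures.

4.63e22

atomic unit of force: F_au = E_h/a₀ = m_e²e⁶/((4πε₀)³ℏ⁴) = 8.33e-8 N.
3.86e15 / 8.33e-8 = 4.63e22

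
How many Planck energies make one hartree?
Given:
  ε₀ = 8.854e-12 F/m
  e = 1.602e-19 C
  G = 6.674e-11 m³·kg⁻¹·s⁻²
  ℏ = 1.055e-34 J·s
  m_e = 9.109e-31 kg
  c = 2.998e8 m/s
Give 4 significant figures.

hartree: E_h = m_e e⁴/(4πε₀ℏ)² = 4.354e-18 J
Planck energy: E_P = √(ℏc⁵/G) = 1.957e9 J
ratio = 4.354e-18 / 1.957e9 = 2.225e-27

2.225e-27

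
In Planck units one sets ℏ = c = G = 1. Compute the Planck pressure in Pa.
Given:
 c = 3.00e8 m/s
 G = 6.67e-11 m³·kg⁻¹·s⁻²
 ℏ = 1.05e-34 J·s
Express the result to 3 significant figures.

p_P = c⁷/(ℏG²)
  = 2.19e59 / 4.67e-55
  = 4.68e113 Pa

4.68e113 Pa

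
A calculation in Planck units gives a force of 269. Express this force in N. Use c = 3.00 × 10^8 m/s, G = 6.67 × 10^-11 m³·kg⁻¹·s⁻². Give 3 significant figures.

3.27 × 10^46 N

One Planck force: F_P = c⁴/G = 1.21 × 10^44 N.
269 × 1.21 × 10^44 N = 3.27 × 10^46 N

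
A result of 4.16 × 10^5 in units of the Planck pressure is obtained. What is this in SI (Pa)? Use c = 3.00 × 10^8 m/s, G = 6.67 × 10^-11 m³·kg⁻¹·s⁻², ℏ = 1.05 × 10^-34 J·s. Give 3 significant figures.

One Planck pressure: p_P = c⁷/(ℏG²) = 4.68 × 10^113 Pa.
4.16 × 10^5 × 4.68 × 10^113 Pa = 1.95 × 10^119 Pa

1.95 × 10^119 Pa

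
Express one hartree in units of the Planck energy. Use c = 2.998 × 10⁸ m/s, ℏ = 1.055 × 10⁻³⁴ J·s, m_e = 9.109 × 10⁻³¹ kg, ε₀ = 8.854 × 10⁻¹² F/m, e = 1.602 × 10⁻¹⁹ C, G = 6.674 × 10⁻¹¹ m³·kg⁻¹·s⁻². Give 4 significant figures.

2.225 × 10⁻²⁷

hartree: E_h = m_e e⁴/(4πε₀ℏ)² = 4.354 × 10⁻¹⁸ J
Planck energy: E_P = √(ℏc⁵/G) = 1.957 × 10⁹ J
ratio = 4.354 × 10⁻¹⁸ / 1.957 × 10⁹ = 2.225 × 10⁻²⁷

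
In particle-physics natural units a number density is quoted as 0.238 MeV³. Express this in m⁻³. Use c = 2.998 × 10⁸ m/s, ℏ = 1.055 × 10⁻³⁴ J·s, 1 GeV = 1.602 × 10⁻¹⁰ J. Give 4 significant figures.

Number density is [L]⁻³ = [E]³/(ℏc)³.
1 GeV³ → 1/(ℏc)³ × (1 GeV in J)³ = 1.299 × 10⁴⁷ m⁻³.
Convert the energy scale: 0.238 MeV³ = 2.38 × 10⁻¹⁰ GeV³.
Result: 2.38 × 10⁻¹⁰ × 1.299 × 10⁴⁷ = 3.093 × 10³⁷ m⁻³.

3.093 × 10³⁷ m⁻³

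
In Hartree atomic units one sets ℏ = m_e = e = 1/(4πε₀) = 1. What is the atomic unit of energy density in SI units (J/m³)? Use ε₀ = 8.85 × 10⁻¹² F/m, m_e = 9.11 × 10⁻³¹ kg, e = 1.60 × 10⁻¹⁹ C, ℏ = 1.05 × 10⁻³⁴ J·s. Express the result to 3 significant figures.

3.01 × 10¹³ J/m³

u_au = E_h/a₀³ = m_e⁴e¹⁰/((4πε₀)⁵ℏ⁸)
E_h = 4.38 × 10⁻¹⁸ J
a₀ = 5.26 × 10⁻¹¹ m
E_h/a₀³ = 3.01 × 10¹³ J/m³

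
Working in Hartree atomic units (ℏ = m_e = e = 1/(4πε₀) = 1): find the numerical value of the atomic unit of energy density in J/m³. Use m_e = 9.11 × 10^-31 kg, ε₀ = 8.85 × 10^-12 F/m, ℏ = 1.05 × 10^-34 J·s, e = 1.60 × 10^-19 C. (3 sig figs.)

The unique combination of the constants set to 1 with dimensions of energy density is u_au = E_h/a₀³ = m_e⁴e¹⁰/((4πε₀)⁵ℏ⁸).
E_h = 4.38 × 10^-18 J
a₀ = 5.26 × 10^-11 m
E_h/a₀³ = 3.01 × 10^13 J/m³

3.01 × 10^13 J/m³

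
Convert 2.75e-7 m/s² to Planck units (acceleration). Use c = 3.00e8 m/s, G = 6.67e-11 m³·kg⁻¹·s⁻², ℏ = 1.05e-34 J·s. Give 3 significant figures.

4.92e-59

Planck acceleration: a_P = √(c⁷/(ℏG)) = 5.59e51 m/s².
2.75e-7 / 5.59e51 = 4.92e-59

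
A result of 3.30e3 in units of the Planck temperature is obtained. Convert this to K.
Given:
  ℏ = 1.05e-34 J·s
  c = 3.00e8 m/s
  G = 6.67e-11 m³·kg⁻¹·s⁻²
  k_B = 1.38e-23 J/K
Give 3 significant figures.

One Planck temperature: T_P = √(ℏc⁵/G) / k_B = 1.42e32 K.
3.30e3 × 1.42e32 K = 4.68e35 K

4.68e35 K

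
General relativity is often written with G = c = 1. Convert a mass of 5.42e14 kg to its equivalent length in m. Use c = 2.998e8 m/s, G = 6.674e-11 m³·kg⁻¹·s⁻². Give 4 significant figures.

4.025e-13 m

In G = c = 1 units mass has dimensions of length; the conversion factor is G/c².
5.42e14 kg × (G/c²) = 4.025e-13 m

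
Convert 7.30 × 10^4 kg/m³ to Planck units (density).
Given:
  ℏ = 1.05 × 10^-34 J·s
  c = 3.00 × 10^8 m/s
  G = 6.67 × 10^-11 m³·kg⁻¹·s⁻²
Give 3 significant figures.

1.40 × 10^-92

Planck density: ρ_P = c⁵/(ℏG²) = 5.20 × 10^96 kg/m³.
7.30 × 10^4 / 5.20 × 10^96 = 1.40 × 10^-92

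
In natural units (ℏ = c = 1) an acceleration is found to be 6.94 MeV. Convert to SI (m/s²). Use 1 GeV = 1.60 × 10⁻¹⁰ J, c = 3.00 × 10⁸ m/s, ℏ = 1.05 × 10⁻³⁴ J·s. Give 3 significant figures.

Acceleration is [L]/[T]² = c·[E]/ℏ.
1 GeV → c/ℏ × (1 GeV in J) = 4.57 × 10³² m/s².
Convert the energy scale: 6.94 MeV = 6.94 × 10⁻³ GeV.
Result: 6.94 × 10⁻³ × 4.57 × 10³² = 3.17 × 10³⁰ m/s².

3.17 × 10³⁰ m/s²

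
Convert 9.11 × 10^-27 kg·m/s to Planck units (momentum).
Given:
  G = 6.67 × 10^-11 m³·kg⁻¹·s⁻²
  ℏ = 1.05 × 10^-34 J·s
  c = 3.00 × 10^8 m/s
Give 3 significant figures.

Planck momentum: p_P = √(ℏc³/G) = 6.52 kg·m/s.
9.11 × 10^-27 / 6.52 = 1.40 × 10^-27

1.40 × 10^-27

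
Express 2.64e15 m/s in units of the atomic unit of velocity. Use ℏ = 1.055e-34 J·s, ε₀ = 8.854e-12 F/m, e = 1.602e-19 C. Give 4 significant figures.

atomic unit of velocity: v_au = e²/(4πε₀ℏ) = 2.186e6 m/s.
2.64e15 / 2.186e6 = 1.207e9

1.207e9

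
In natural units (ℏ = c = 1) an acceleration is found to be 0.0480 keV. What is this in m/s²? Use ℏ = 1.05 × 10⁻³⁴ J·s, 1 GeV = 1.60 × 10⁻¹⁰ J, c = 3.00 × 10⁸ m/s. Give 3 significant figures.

Acceleration is [L]/[T]² = c·[E]/ℏ.
1 GeV → c/ℏ × (1 GeV in J) = 4.57 × 10³² m/s².
Convert the energy scale: 0.0480 keV = 4.80 × 10⁻⁸ GeV.
Result: 4.80 × 10⁻⁸ × 4.57 × 10³² = 2.19 × 10²⁵ m/s².

2.19 × 10²⁵ m/s²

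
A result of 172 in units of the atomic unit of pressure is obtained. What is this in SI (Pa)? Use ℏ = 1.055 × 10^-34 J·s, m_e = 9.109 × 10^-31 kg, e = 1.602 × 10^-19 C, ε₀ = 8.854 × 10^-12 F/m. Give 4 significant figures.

One atomic unit of pressure: P_au = E_h/a₀³ = m_e⁴e¹⁰/((4πε₀)⁵ℏ⁸) = 2.929 × 10^13 Pa.
172 × 2.929 × 10^13 Pa = 5.038 × 10^15 Pa

5.038 × 10^15 Pa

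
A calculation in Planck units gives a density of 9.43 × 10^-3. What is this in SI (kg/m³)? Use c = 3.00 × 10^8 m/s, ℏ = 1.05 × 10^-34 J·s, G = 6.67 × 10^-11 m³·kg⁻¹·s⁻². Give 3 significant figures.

One Planck density: ρ_P = c⁵/(ℏG²) = 5.20 × 10^96 kg/m³.
9.43 × 10^-3 × 5.20 × 10^96 kg/m³ = 4.91 × 10^94 kg/m³

4.91 × 10^94 kg/m³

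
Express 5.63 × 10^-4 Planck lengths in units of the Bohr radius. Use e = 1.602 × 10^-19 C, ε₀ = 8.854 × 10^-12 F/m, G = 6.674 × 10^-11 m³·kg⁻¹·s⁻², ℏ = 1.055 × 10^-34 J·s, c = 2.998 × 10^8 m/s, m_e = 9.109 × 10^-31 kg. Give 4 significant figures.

Planck length: ℓ_P = √(ℏG/c³) = 1.616 × 10^-35 m
Bohr radius: a₀ = 4πε₀ℏ²/(m_e e²) = 5.297 × 10^-11 m
5.63 × 10^-4 × 1.616 × 10^-35 / 5.297 × 10^-11 = 1.718 × 10^-28

1.718 × 10^-28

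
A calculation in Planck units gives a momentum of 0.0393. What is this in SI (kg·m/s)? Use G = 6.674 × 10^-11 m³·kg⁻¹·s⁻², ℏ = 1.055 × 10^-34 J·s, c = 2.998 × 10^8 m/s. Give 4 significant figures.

0.2565 kg·m/s

One Planck momentum: p_P = √(ℏc³/G) = 6.527 kg·m/s.
0.0393 × 6.527 kg·m/s = 0.2565 kg·m/s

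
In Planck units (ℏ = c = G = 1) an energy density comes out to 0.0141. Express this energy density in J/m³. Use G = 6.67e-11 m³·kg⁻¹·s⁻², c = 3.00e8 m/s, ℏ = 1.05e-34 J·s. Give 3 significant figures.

6.60e111 J/m³

One Planck energy density: u_P = c⁷/(ℏG²) = 4.68e113 J/m³.
0.0141 × 4.68e113 J/m³ = 6.60e111 J/m³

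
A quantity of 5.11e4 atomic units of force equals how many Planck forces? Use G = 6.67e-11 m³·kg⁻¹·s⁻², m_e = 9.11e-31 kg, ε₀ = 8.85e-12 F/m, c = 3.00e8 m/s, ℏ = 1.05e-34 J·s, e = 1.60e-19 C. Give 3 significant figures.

atomic unit of force: F_au = E_h/a₀ = m_e²e⁶/((4πε₀)³ℏ⁴) = 8.33e-8 N
Planck force: F_P = c⁴/G = 1.21e44 N
5.11e4 × 8.33e-8 / 1.21e44 = 3.50e-47

3.50e-47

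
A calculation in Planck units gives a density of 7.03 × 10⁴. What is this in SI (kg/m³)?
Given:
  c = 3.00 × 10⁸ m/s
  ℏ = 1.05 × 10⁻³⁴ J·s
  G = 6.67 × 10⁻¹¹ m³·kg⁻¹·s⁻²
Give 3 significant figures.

One Planck density: ρ_P = c⁵/(ℏG²) = 5.20 × 10⁹⁶ kg/m³.
7.03 × 10⁴ × 5.20 × 10⁹⁶ kg/m³ = 3.66 × 10¹⁰¹ kg/m³

3.66 × 10¹⁰¹ kg/m³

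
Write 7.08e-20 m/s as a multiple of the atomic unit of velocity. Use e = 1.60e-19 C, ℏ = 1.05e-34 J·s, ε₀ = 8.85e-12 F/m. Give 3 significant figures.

atomic unit of velocity: v_au = e²/(4πε₀ℏ) = 2.19e6 m/s.
7.08e-20 / 2.19e6 = 3.23e-26

3.23e-26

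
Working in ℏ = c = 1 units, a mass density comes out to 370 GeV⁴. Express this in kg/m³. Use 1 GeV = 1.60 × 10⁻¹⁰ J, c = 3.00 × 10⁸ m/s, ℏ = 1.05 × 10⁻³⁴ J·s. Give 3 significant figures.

8.62 × 10²² kg/m³

Mass density is [E]/(c²[L]³) = [E]⁴/(ℏ³c⁵).
1 GeV⁴ → 1/(ℏ³c⁵) × (1 GeV in J)⁴ = 2.33 × 10²⁰ kg/m³.
Result: 370 × 2.33 × 10²⁰ = 8.62 × 10²² kg/m³.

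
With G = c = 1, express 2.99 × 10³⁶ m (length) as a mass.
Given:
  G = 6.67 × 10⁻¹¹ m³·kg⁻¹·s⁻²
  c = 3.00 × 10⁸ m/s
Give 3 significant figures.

Length → mass via c²/G.
2.99 × 10³⁶ m × (c²/G) = 4.03 × 10⁶³ kg

4.03 × 10⁶³ kg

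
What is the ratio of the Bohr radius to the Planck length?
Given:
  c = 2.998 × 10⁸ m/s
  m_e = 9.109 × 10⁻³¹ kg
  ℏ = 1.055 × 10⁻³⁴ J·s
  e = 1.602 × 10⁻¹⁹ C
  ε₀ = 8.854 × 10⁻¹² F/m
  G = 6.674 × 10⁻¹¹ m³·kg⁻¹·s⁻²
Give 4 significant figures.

3.277 × 10²⁴

Bohr radius: a₀ = 4πε₀ℏ²/(m_e e²) = 5.297 × 10⁻¹¹ m
Planck length: ℓ_P = √(ℏG/c³) = 1.616 × 10⁻³⁵ m
ratio = 5.297 × 10⁻¹¹ / 1.616 × 10⁻³⁵ = 3.277 × 10²⁴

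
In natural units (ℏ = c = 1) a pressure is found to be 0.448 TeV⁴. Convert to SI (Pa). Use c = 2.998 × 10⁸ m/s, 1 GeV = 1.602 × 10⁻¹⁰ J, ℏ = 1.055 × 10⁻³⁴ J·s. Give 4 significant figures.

Pressure is [E]/[L]³ = [E]⁴/(ℏc)³.
1 GeV⁴ → 1/(ℏc)³ × (1 GeV in J)⁴ = 2.082 × 10³⁷ Pa.
Convert the energy scale: 0.448 TeV⁴ = 4.48 × 10¹¹ GeV⁴.
Result: 4.48 × 10¹¹ × 2.082 × 10³⁷ = 9.326 × 10⁴⁸ Pa.

9.326 × 10⁴⁸ Pa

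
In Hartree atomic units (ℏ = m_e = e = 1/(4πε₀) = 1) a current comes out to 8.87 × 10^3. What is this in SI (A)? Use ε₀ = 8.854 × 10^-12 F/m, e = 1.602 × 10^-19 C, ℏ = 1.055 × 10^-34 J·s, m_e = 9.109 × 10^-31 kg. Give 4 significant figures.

One atomic unit of electric current: I_au = e E_h/ℏ = m_e e⁵/((4πε₀)²ℏ³) = 6.612 × 10^-3 A.
8.87 × 10^3 × 6.612 × 10^-3 A = 58.65 A

58.65 A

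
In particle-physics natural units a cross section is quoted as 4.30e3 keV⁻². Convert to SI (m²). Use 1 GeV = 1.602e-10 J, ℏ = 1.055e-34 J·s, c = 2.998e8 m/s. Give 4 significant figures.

1.676e-16 m²

Area is [L]² = [E]⁻²·(ℏc)²; restore (ℏc)².
1 GeV⁻² → (ℏc)² × (1 GeV in J)⁻² = 3.898e-32 m².
Convert the energy scale: 4.30e3 keV⁻² = 4.30e15 GeV⁻².
Result: 4.30e15 × 3.898e-32 = 1.676e-16 m².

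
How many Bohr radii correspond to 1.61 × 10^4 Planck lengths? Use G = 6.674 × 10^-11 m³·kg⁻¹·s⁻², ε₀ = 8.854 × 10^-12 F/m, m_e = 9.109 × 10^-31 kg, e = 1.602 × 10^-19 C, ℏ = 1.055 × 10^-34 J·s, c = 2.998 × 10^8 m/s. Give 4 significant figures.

Planck length: ℓ_P = √(ℏG/c³) = 1.616 × 10^-35 m
Bohr radius: a₀ = 4πε₀ℏ²/(m_e e²) = 5.297 × 10^-11 m
1.61 × 10^4 × 1.616 × 10^-35 / 5.297 × 10^-11 = 4.913 × 10^-21

4.913 × 10^-21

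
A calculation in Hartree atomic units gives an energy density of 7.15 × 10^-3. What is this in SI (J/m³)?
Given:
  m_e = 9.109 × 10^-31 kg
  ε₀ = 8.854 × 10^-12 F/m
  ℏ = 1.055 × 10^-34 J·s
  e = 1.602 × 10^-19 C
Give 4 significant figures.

One atomic unit of energy density: u_au = E_h/a₀³ = m_e⁴e¹⁰/((4πε₀)⁵ℏ⁸) = 2.929 × 10^13 J/m³.
7.15 × 10^-3 × 2.929 × 10^13 J/m³ = 2.094 × 10^11 J/m³

2.094 × 10^11 J/m³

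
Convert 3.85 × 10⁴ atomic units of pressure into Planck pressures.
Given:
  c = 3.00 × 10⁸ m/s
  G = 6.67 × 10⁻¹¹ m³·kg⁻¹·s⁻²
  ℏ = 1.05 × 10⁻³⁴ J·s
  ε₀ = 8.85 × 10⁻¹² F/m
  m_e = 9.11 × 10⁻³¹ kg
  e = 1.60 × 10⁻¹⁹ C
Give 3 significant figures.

2.48 × 10⁻⁹⁶

atomic unit of pressure: P_au = E_h/a₀³ = m_e⁴e¹⁰/((4πε₀)⁵ℏ⁸) = 3.01 × 10¹³ Pa
Planck pressure: p_P = c⁷/(ℏG²) = 4.68 × 10¹¹³ Pa
3.85 × 10⁴ × 3.01 × 10¹³ / 4.68 × 10¹¹³ = 2.48 × 10⁻⁹⁶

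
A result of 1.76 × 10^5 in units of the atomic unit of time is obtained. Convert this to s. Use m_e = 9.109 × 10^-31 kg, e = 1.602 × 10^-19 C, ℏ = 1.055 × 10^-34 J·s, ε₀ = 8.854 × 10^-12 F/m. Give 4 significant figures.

One atomic unit of time: τ_au = (4πε₀)²ℏ³/(m_e e⁴) = 2.423 × 10^-17 s.
1.76 × 10^5 × 2.423 × 10^-17 s = 4.264 × 10^-12 s

4.264 × 10^-12 s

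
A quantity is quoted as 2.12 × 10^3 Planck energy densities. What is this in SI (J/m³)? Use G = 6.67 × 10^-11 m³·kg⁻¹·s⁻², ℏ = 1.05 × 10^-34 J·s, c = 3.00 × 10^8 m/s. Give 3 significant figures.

One Planck energy density: u_P = c⁷/(ℏG²) = 4.68 × 10^113 J/m³.
2.12 × 10^3 × 4.68 × 10^113 J/m³ = 9.93 × 10^116 J/m³

9.93 × 10^116 J/m³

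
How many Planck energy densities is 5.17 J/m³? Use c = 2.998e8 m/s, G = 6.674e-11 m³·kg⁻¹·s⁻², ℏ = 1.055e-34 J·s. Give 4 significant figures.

Planck energy density: u_P = c⁷/(ℏG²) = 4.632e113 J/m³.
5.17 / 4.632e113 = 1.116e-113

1.116e-113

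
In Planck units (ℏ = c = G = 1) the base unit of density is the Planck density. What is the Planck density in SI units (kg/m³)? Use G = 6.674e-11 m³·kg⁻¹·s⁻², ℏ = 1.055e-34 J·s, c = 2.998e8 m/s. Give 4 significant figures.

5.154e96 kg/m³

ρ_P = c⁵/(ℏG²)
  = 2.422e42 / 4.699e-55
  = 5.154e96 kg/m³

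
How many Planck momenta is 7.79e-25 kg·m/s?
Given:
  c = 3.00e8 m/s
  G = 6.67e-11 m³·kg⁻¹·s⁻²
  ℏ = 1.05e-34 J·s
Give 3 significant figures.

1.19e-25

Planck momentum: p_P = √(ℏc³/G) = 6.52 kg·m/s.
7.79e-25 / 6.52 = 1.19e-25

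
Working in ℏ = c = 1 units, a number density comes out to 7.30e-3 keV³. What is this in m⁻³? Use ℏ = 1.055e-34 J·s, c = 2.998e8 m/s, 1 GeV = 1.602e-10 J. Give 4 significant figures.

9.485e26 m⁻³

Number density is [L]⁻³ = [E]³/(ℏc)³.
1 GeV³ → 1/(ℏc)³ × (1 GeV in J)³ = 1.299e47 m⁻³.
Convert the energy scale: 7.30e-3 keV³ = 7.30e-21 GeV³.
Result: 7.30e-21 × 1.299e47 = 9.485e26 m⁻³.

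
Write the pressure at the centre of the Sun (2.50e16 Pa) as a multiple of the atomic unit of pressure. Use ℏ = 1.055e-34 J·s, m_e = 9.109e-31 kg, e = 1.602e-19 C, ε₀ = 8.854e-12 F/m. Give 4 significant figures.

853.5

atomic unit of pressure: P_au = E_h/a₀³ = m_e⁴e¹⁰/((4πε₀)⁵ℏ⁸) = 2.929e13 Pa.
2.50e16 / 2.929e13 = 853.5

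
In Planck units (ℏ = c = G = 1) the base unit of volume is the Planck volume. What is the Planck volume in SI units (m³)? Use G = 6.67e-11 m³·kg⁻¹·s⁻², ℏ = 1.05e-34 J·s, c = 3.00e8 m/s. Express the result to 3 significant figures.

V_P = (ℏG/c³)^(3/2)
  = √(1.75e-209)
  = 4.18e-105 m³

4.18e-105 m³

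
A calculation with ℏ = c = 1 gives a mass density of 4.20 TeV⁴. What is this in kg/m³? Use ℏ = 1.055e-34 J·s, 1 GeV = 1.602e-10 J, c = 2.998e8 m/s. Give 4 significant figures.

9.727e32 kg/m³

Mass density is [E]/(c²[L]³) = [E]⁴/(ℏ³c⁵).
1 GeV⁴ → 1/(ℏ³c⁵) × (1 GeV in J)⁴ = 2.316e20 kg/m³.
Convert the energy scale: 4.20 TeV⁴ = 4.20e12 GeV⁴.
Result: 4.20e12 × 2.316e20 = 9.727e32 kg/m³.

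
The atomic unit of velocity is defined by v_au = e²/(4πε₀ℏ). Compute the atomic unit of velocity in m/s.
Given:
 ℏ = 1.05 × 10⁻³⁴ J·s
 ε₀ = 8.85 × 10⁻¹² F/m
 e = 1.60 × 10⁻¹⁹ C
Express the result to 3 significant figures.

v_au = e²/(4πε₀ℏ)
  = 2.56 × 10⁻³⁸ / 1.17 × 10⁻⁴⁴
  = 2.19 × 10⁶ m/s

2.19 × 10⁶ m/s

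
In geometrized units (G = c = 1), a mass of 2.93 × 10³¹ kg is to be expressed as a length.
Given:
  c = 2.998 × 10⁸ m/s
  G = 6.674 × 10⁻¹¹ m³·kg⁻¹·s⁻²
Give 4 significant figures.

In G = c = 1 units mass has dimensions of length; the conversion factor is G/c².
2.93 × 10³¹ kg × (G/c²) = 2.176 × 10⁴ m

2.176 × 10⁴ m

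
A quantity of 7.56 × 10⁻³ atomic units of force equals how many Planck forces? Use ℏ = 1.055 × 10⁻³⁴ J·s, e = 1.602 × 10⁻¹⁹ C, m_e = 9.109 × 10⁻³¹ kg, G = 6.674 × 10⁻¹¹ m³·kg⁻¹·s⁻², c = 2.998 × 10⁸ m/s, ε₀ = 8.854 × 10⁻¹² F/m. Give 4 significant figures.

atomic unit of force: F_au = E_h/a₀ = m_e²e⁶/((4πε₀)³ℏ⁴) = 8.220 × 10⁻⁸ N
Planck force: F_P = c⁴/G = 1.210 × 10⁴⁴ N
7.56 × 10⁻³ × 8.220 × 10⁻⁸ / 1.210 × 10⁴⁴ = 5.134 × 10⁻⁵⁴

5.134 × 10⁻⁵⁴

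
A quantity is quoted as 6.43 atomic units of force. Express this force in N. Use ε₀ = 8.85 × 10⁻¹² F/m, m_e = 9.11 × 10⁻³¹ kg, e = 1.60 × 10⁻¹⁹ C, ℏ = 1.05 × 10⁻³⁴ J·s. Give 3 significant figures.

5.35 × 10⁻⁷ N

One atomic unit of force: F_au = E_h/a₀ = m_e²e⁶/((4πε₀)³ℏ⁴) = 8.33 × 10⁻⁸ N.
6.43 × 8.33 × 10⁻⁸ N = 5.35 × 10⁻⁷ N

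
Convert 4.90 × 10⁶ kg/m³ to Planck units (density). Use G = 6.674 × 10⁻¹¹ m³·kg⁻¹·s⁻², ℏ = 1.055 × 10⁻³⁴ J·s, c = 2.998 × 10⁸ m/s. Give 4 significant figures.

Planck density: ρ_P = c⁵/(ℏG²) = 5.154 × 10⁹⁶ kg/m³.
4.90 × 10⁶ / 5.154 × 10⁹⁶ = 9.507 × 10⁻⁹¹

9.507 × 10⁻⁹¹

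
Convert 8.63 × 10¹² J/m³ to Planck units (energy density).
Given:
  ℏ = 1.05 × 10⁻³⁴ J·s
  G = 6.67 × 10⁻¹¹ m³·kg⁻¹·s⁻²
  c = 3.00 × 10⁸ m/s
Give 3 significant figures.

Planck energy density: u_P = c⁷/(ℏG²) = 4.68 × 10¹¹³ J/m³.
8.63 × 10¹² / 4.68 × 10¹¹³ = 1.84 × 10⁻¹⁰¹

1.84 × 10⁻¹⁰¹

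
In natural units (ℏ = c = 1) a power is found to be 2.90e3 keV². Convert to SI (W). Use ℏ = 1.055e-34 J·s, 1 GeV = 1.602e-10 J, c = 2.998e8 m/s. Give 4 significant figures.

7.055e5 W

Power is [E]/[T] = [E]²/ℏ.
1 GeV² → 1/ℏ × (1 GeV in J)² = 2.433e14 W.
Convert the energy scale: 2.90e3 keV² = 2.90e-9 GeV².
Result: 2.90e-9 × 2.433e14 = 7.055e5 W.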